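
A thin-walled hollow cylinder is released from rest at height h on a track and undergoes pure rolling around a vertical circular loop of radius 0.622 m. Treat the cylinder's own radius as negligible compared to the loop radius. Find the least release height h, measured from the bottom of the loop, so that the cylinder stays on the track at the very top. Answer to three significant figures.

The moment of inertia is MR², giving k ≡ I/(MR²) = 1.
At the top of the loop, the minimum-contact condition is Mg = Mv_top²/r, so v_top² = gr.
With ω = v/R, the kinetic energy at speed v is ½(1+k)Mv² = Mv².
Energy conservation from release (height h) to the top (height 2r): Mgh = Mg(2r) + M·gr.
Thus h_min = 2r + (1+k)r/2 = r(2 + 2/2) = 0.622 × 3 ≈ 1.87 m.

h_min ≈ 1.87 m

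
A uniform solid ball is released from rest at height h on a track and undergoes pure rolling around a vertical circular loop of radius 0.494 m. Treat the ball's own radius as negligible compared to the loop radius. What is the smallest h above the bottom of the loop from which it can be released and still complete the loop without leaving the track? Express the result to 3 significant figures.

h_min ≈ 1.33 m

With I = (2/5)MR², the ratio k = I/(MR²) is 0.4.
At the top, contact is just lost when gravity alone supplies the centripetal force: Mg = Mv_top²/r, i.e. v_top² = gr.
With ω = v/R, the kinetic energy at speed v is ½(1+k)Mv² = (7/10)Mv².
Energy conservation from release (height h) to the top (height 2r): Mgh = Mg(2r) + (7/10)M·gr.
Thus h_min = 2r + (1+k)r/2 = r(2 + 1.4/2) = 0.494 × 2.7 ≈ 1.33 m.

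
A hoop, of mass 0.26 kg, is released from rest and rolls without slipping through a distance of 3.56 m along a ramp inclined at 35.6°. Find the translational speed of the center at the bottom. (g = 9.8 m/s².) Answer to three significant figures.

Here I = MR², so the shape factor k = I/(MR²) = 1.
Since it rolls without slipping, ω = v/R and KE = ½Mv² + ½Iω² = ½(1+k)Mv² = Mv².
The vertical drop is h = L sinθ = 3.56 × sin35.6° = 2.072 m.
Energy conservation: Mgh = Mv², so v = √(2gh/(1+k)) = √(2 × 9.8 × 2.072 / 2) ≈ 4.51 m/s.

v ≈ 4.51 m/s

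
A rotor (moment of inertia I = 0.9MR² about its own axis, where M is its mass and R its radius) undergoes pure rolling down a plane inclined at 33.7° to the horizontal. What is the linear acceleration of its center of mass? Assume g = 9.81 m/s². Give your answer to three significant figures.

a ≈ 2.86 m/s²

For this body I = 0.9MR², i.e. k = I/(MR²) = 0.9.
Newton's second law down the slope: Mg sinθ − f = Ma. The torque equation fR = Iα (with α = a/R) gives f = kMa.
Eliminating f: Mg sinθ = (1+k)Ma, so a = g sinθ/(1+k) = 9.81 × sin33.7° / 1.9 ≈ 2.86 m/s².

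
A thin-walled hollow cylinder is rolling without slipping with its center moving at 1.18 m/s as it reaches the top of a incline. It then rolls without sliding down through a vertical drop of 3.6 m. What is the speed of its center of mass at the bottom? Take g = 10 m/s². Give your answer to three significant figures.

v ≈ 6.11 m/s

For this body I = MR², i.e. k = I/(MR²) = 1.
Pure rolling means v = ωR; then KE = ½Mv² + ½I(v/R)² = ½(1+k)Mv² = Mv².
Conserving energy between top and bottom: Mv² = Mv₀² + Mgh, hence v² = v₀² + 2gh/(1+k).
v = √(1.18² + 2×10×3.6/2) = √37.39 ≈ 6.11 m/s.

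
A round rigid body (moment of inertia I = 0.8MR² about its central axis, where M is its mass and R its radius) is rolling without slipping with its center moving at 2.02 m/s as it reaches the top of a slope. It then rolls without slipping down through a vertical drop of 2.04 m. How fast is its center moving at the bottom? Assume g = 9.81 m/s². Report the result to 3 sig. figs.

v ≈ 5.13 m/s

Here I = 0.8MR², so the shape factor k = I/(MR²) = 0.8.
The rolling condition ω = v/R makes the rotational term ½I(v/R)² = ½kMv², so KE_total = ½(1+k)Mv² = (9/10)Mv².
Energy conservation: (9/10)Mv₀² + Mgh = (9/10)Mv², so v² = v₀² + 2gh/(1+k).
v = √(2.02² + 2×9.81×2.04/1.8) = √26.32 ≈ 5.13 m/s.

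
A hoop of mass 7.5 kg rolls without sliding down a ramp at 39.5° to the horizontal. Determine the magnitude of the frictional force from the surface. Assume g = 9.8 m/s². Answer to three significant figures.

f ≈ 23.4 N

With I = MR², the ratio k = I/(MR²) is 1.
Translational: Mg sinθ − f = Ma. Rotational about the CM: fR = Iα = kMRa, so f = kMa.
Combining, a = g sinθ/(1+k) and f = kMa = kMg sinθ/(1+k).
f = 1 × 7.5 × 9.8 × sin39.5° / 2 ≈ 23.4 N.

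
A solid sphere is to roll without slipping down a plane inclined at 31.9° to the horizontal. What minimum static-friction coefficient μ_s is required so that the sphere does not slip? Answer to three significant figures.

μ_min ≈ 0.178

Here I = (2/5)MR², so the shape factor k = I/(MR²) = 0.4.
Newton's second law down the slope: Mg sinθ − f = Ma. The torque equation fR = Iα (with α = a/R) gives f = kMa.
These give a = g sinθ/(1+k) and the required friction f = kMg sinθ/(1+k).
The normal force is N = Mg cosθ, so μ_min = f/N = k tanθ/(1+k).
μ_min = 0.4 × tan31.9° / 1.4 ≈ 0.178.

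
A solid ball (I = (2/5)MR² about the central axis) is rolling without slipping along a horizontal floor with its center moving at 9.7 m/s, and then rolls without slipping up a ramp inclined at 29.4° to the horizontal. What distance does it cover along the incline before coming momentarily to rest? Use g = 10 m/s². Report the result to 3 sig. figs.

With I = (2/5)MR², the ratio k = I/(MR²) is 0.4.
Since it rolls without slipping, ω = v/R and KE = ½Mv² + ½Iω² = ½(1+k)Mv² = (7/10)Mv².
Setting this equal to Mgh gives the vertical rise h = (1+k)v₀²/(2g) = 1.4×9.7²/(2×10) = 6.586 m.
The distance along the slope is d = h/sinθ = 6.586/sin29.4° ≈ 13.4 m.

d ≈ 13.4 m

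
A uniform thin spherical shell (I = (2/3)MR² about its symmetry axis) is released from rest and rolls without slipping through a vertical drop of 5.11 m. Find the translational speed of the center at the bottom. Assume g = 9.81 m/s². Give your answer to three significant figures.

v ≈ 7.76 m/s

The moment of inertia is (2/3)MR², giving k ≡ I/(MR²) = 2/3.
The rolling condition ω = v/R makes the rotational term ½I(v/R)² = ½kMv², so KE_total = ½(1+k)Mv² = (5/6)Mv².
Setting Mgh = (5/6)Mv² gives v = √(2gh/(1+k)) = √(2·9.81·5.11/1.667) ≈ 7.76 m/s.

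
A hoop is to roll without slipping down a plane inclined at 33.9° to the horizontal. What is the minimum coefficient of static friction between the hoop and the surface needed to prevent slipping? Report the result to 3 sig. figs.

For this body I = MR², i.e. k = I/(MR²) = 1.
Along the incline Mg sinθ − f = Ma, and torque about the center fR = Iα = kMR²(a/R) gives f = kMa.
These give a = g sinθ/(1+k) and the required friction f = kMg sinθ/(1+k).
The normal force is N = Mg cosθ, so μ_min = f/N = k tanθ/(1+k).
μ_min = 1 × tan33.9° / 2 ≈ 0.336.

μ_min ≈ 0.336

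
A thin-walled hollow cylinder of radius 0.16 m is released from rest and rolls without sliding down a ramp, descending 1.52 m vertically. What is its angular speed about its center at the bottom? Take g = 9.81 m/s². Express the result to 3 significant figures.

ω ≈ 24.1 rad/s

For this body I = MR², i.e. k = I/(MR²) = 1.
Since it rolls without slipping, ω = v/R and KE = ½Mv² + ½Iω² = ½(1+k)Mv² = Mv².
Energy conservation Mgh = ½(1+k)Mv² gives v = √(2gh/(1+k)) = √(2 × 9.81 × 1.52 / 2) = 3.862 m/s.
Then ω = v/R = 3.862 / 0.16 ≈ 24.1 rad/s.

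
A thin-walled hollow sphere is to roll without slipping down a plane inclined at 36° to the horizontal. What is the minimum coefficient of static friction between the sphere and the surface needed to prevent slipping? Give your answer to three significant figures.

The moment of inertia is (2/3)MR², giving k ≡ I/(MR²) = 2/3.
Translational: Mg sinθ − f = Ma. Rotational about the CM: fR = Iα = kMRa, so f = kMa.
These give a = g sinθ/(1+k) and the required friction f = kMg sinθ/(1+k).
The normal force is N = Mg cosθ, so μ_min = f/N = k tanθ/(1+k).
μ_min = (2/3) × tan36° / 1.667 ≈ 0.291.

μ_min ≈ 0.291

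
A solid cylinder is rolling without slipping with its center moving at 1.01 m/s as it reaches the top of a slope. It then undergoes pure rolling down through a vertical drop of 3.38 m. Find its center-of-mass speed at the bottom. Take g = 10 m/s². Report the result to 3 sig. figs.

v ≈ 6.79 m/s

The moment of inertia is (1/2)MR², giving k ≡ I/(MR²) = 0.5.
Pure rolling means v = ωR; then KE = ½Mv² + ½I(v/R)² = ½(1+k)Mv² = (3/4)Mv².
Energy conservation: (3/4)Mv₀² + Mgh = (3/4)Mv², so v² = v₀² + 2gh/(1+k).
v = √(1.01² + 2×10×3.38/1.5) = √46.09 ≈ 6.79 m/s.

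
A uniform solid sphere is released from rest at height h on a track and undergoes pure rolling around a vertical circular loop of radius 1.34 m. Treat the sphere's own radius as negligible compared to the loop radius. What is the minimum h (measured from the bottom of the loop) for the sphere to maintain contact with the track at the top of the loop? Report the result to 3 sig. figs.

Here I = (2/5)MR², so the shape factor k = I/(MR²) = 0.4.
At the top of the loop, the minimum-contact condition is Mg = Mv_top²/r, so v_top² = gr.
With ω = v/R, the kinetic energy at speed v is ½(1+k)Mv² = (7/10)Mv².
Energy conservation from release (height h) to the top (height 2r): Mgh = Mg(2r) + (7/10)M·gr.
Thus h_min = 2r + (1+k)r/2 = r(2 + 1.4/2) = 1.34 × 2.7 ≈ 3.62 m.

h_min ≈ 3.62 m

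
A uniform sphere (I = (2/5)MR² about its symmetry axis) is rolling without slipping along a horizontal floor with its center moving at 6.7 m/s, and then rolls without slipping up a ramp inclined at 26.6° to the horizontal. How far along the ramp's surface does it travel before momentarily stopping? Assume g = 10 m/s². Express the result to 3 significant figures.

The moment of inertia is (2/5)MR², giving k ≡ I/(MR²) = 0.4.
The rolling condition ω = v/R makes the rotational term ½I(v/R)² = ½kMv², so KE_total = ½(1+k)Mv² = (7/10)Mv².
Setting this equal to Mgh gives the vertical rise h = (1+k)v₀²/(2g) = 1.4×6.7²/(2×10) = 3.142 m.
The distance along the slope is d = h/sinθ = 3.142/sin26.6° ≈ 7.02 m.

d ≈ 7.02 m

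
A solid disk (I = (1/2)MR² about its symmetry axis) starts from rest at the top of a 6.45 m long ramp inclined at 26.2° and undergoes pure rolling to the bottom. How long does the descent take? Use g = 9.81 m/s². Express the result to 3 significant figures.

Here I = (1/2)MR², so the shape factor k = I/(MR²) = 0.5.
Along the incline Mg sinθ − f = Ma, and torque about the center fR = Iα = kMR²(a/R) gives f = kMa.
Hence a = g sinθ/(1+k) = 9.81×sin26.2°/1.5 = 2.887 m/s².
With constant a from rest, t = √(2L/a) = √(2·6.45/2.887) ≈ 2.11 s.

t ≈ 2.11 s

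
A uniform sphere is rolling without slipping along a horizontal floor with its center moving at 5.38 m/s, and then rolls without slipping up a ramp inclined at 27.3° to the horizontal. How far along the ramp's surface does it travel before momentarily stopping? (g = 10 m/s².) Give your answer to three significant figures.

With I = (2/5)MR², the ratio k = I/(MR²) is 0.4.
Pure rolling means v = ωR; then KE = ½Mv² + ½I(v/R)² = ½(1+k)Mv² = (7/10)Mv².
Setting this equal to Mgh gives the vertical rise h = (1+k)v₀²/(2g) = 1.4×5.38²/(2×10) = 2.026 m.
The distance along the slope is d = h/sinθ = 2.026/sin27.3° ≈ 4.42 m.

d ≈ 4.42 m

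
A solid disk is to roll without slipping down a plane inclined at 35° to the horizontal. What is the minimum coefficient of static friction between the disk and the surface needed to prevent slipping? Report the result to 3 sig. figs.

μ_min ≈ 0.233

Here I = (1/2)MR², so the shape factor k = I/(MR²) = 0.5.
Newton's second law down the slope: Mg sinθ − f = Ma. The torque equation fR = Iα (with α = a/R) gives f = kMa.
These give a = g sinθ/(1+k) and the required friction f = kMg sinθ/(1+k).
With N = Mg cosθ, the no-slip condition f ≤ μN gives μ_min = f/N = k tanθ/(1+k).
μ_min = 0.5 × tan35° / 1.5 ≈ 0.233.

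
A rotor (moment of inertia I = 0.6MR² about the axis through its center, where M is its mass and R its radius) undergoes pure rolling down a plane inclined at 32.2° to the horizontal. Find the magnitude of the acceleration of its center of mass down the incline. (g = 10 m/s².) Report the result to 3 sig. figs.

a ≈ 3.33 m/s²

With I = 0.6MR², the ratio k = I/(MR²) is 0.6.
Translational: Mg sinθ − f = Ma. Rotational about the CM: fR = Iα = kMRa, so f = kMa.
Eliminating f: Mg sinθ = (1+k)Ma, so a = g sinθ/(1+k) = 10 × sin32.2° / 1.6 ≈ 3.33 m/s².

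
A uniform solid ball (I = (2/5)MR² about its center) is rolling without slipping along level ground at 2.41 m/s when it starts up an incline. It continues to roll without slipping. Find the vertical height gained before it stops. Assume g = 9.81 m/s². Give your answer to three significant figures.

h ≈ 0.414 m

Here I = (2/5)MR², so the shape factor k = I/(MR²) = 0.4.
Pure rolling means v = ωR; then KE = ½Mv² + ½I(v/R)² = ½(1+k)Mv² = (7/10)Mv².
At the top the kinetic energy is zero, so (7/10)Mv₀² = Mgh.
Thus h = (1+k)v₀²/(2g) = 1.4 × 2.41² / (2 × 9.81) ≈ 0.414 m.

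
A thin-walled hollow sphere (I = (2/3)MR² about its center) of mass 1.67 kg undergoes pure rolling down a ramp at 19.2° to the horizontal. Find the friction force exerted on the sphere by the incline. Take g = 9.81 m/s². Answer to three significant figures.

f ≈ 2.16 N

The moment of inertia is (2/3)MR², giving k ≡ I/(MR²) = 2/3.
Newton's second law down the slope: Mg sinθ − f = Ma. The torque equation fR = Iα (with α = a/R) gives f = kMa.
Combining, a = g sinθ/(1+k) and f = kMa = kMg sinθ/(1+k).
f = (2/3) × 1.67 × 9.81 × sin19.2° / 1.667 ≈ 2.16 N.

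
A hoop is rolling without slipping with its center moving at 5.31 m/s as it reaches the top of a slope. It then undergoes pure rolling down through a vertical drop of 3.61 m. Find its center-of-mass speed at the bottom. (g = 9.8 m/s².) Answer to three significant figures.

For this body I = MR², i.e. k = I/(MR²) = 1.
The rolling condition ω = v/R makes the rotational term ½I(v/R)² = ½kMv², so KE_total = ½(1+k)Mv² = Mv².
Conserving energy between top and bottom: Mv² = Mv₀² + Mgh, hence v² = v₀² + 2gh/(1+k).
v = √(5.31² + 2×9.8×3.61/2) = √63.57 ≈ 7.97 m/s.

v ≈ 7.97 m/s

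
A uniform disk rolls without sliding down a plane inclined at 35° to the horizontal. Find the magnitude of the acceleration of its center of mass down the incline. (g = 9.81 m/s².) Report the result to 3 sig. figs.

a ≈ 3.75 m/s²

The moment of inertia is (1/2)MR², giving k ≡ I/(MR²) = 0.5.
Newton's second law down the slope: Mg sinθ − f = Ma. The torque equation fR = Iα (with α = a/R) gives f = kMa.
Eliminating f: Mg sinθ = (1+k)Ma, so a = g sinθ/(1+k) = 9.81 × sin35° / 1.5 ≈ 3.75 m/s².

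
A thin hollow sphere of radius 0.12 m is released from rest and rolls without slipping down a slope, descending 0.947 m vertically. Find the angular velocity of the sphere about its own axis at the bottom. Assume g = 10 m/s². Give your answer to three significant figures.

ω ≈ 28.1 rad/s

With I = (2/3)MR², the ratio k = I/(MR²) is 2/3.
The rolling condition ω = v/R makes the rotational term ½I(v/R)² = ½kMv², so KE_total = ½(1+k)Mv² = (5/6)Mv².
Energy conservation Mgh = ½(1+k)Mv² gives v = √(2gh/(1+k)) = √(2 × 10 × 0.947 / 1.667) = 3.371 m/s.
The angular speed follows from ω = v/R = 3.371/0.12 ≈ 28.1 rad/s.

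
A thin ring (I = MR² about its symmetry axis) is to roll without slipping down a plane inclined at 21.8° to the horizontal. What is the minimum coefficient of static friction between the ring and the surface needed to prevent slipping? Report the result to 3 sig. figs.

μ_min ≈ 0.200

For this body I = MR², i.e. k = I/(MR²) = 1.
Newton's second law down the slope: Mg sinθ − f = Ma. The torque equation fR = Iα (with α = a/R) gives f = kMa.
These give a = g sinθ/(1+k) and the required friction f = kMg sinθ/(1+k).
The normal force is N = Mg cosθ, so μ_min = f/N = k tanθ/(1+k).
μ_min = 1 × tan21.8° / 2 ≈ 0.200.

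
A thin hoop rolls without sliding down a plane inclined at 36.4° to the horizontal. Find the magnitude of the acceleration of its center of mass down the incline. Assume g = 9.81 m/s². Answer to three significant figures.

a ≈ 2.91 m/s²

The moment of inertia is MR², giving k ≡ I/(MR²) = 1.
Along the incline Mg sinθ − f = Ma, and torque about the center fR = Iα = kMR²(a/R) gives f = kMa.
Eliminating f: Mg sinθ = (1+k)Ma, so a = g sinθ/(1+k) = 9.81 × sin36.4° / 2 ≈ 2.91 m/s².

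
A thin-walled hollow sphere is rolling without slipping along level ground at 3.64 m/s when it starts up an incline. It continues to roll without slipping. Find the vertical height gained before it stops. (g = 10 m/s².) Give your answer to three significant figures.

With I = (2/3)MR², the ratio k = I/(MR²) is 2/3.
Since it rolls without slipping, ω = v/R and KE = ½Mv² + ½Iω² = ½(1+k)Mv² = (5/6)Mv².
All of this converts to potential energy at the highest point: (5/6)Mv₀² = Mgh.
Thus h = (1+k)v₀²/(2g) = 1.667 × 3.64² / (2 × 10) ≈ 1.10 m.

h ≈ 1.10 m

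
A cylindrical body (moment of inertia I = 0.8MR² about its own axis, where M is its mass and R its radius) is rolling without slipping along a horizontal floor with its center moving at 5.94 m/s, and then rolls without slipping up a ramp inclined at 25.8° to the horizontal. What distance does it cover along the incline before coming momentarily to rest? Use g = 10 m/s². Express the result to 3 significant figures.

d ≈ 7.30 m

With I = 0.8MR², the ratio k = I/(MR²) is 0.8.
Rolling without slipping gives ω = v/R, so the total kinetic energy is ½Mv² + ½Iω² = ½(1+k)Mv² = (9/10)Mv².
Setting this equal to Mgh gives the vertical rise h = (1+k)v₀²/(2g) = 1.8×5.94²/(2×10) = 3.176 m.
Along the incline, d = h/sinθ = 3.176/sin25.8° ≈ 7.30 m.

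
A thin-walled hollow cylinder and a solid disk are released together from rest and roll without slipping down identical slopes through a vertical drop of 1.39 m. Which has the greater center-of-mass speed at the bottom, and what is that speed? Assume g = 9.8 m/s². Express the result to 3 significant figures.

the solid disk, at v ≈ 4.26 m/s

For rolling without slipping, Mgh = ½(1+k)Mv² where k = I/(MR²), so v = √(2gh/(1+k)).
Thin-walled hollow cylinder: k = 1, giving v = √(2×9.8×1.39/2) = 3.691 m/s.
Solid disk: k = 0.5, giving v = √(2×9.8×1.39/1.5) = 4.262 m/s.
The smaller k wins: the solid disk, at ≈ 4.26 m/s.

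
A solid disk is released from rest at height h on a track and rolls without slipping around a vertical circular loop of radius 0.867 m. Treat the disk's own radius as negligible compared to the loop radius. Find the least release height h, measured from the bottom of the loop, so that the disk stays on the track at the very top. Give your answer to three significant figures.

h_min ≈ 2.38 m

For this body I = (1/2)MR², i.e. k = I/(MR²) = 0.5.
At the top of the loop, the minimum-contact condition is Mg = Mv_top²/r, so v_top² = gr.
With ω = v/R, the kinetic energy at speed v is ½(1+k)Mv² = (3/4)Mv².
Energy conservation from release (height h) to the top (height 2r): Mgh = Mg(2r) + (3/4)M·gr.
Thus h_min = 2r + (1+k)r/2 = r(2 + 1.5/2) = 0.867 × 2.75 ≈ 2.38 m.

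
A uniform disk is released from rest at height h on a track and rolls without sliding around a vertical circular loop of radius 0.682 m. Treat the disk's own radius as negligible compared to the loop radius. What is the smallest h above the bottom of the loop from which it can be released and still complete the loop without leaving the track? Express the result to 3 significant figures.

For this body I = (1/2)MR², i.e. k = I/(MR²) = 0.5.
At the top of the loop, the minimum-contact condition is Mg = Mv_top²/r, so v_top² = gr.
With ω = v/R, the kinetic energy at speed v is ½(1+k)Mv² = (3/4)Mv².
Energy conservation from release (height h) to the top (height 2r): Mgh = Mg(2r) + (3/4)M·gr.
Thus h_min = 2r + (1+k)r/2 = r(2 + 1.5/2) = 0.682 × 2.75 ≈ 1.88 m.

h_min ≈ 1.88 m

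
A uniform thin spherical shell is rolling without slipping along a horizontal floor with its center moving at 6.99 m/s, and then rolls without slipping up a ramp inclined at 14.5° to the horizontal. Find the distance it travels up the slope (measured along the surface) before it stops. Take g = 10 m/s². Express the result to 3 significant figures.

Here I = (2/3)MR², so the shape factor k = I/(MR²) = 2/3.
Rolling without slipping gives ω = v/R, so the total kinetic energy is ½Mv² + ½Iω² = ½(1+k)Mv² = (5/6)Mv².
Setting this equal to Mgh gives the vertical rise h = (1+k)v₀²/(2g) = 1.667×6.99²/(2×10) = 4.072 m.
The distance along the slope is d = h/sinθ = 4.072/sin14.5° ≈ 16.3 m.

d ≈ 16.3 m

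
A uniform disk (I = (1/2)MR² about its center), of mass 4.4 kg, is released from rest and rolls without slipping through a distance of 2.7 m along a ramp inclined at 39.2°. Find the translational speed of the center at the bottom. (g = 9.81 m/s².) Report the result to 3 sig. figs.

v ≈ 4.72 m/s

For this body I = (1/2)MR², i.e. k = I/(MR²) = 0.5.
Pure rolling means v = ωR; then KE = ½Mv² + ½I(v/R)² = ½(1+k)Mv² = (3/4)Mv².
The vertical drop is h = L sinθ = 2.7 × sin39.2° = 1.706 m.
Energy conservation: Mgh = (3/4)Mv², so v = √(2gh/(1+k)) = √(2 × 9.81 × 1.706 / 1.5) ≈ 4.72 m/s.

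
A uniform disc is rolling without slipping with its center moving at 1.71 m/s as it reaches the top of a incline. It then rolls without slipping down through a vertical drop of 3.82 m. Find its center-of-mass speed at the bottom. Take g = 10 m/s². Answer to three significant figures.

The moment of inertia is (1/2)MR², giving k ≡ I/(MR²) = 0.5.
Since it rolls without slipping, ω = v/R and KE = ½Mv² + ½Iω² = ½(1+k)Mv² = (3/4)Mv².
Energy conservation: (3/4)Mv₀² + Mgh = (3/4)Mv², so v² = v₀² + 2gh/(1+k).
v = √(1.71² + 2×10×3.82/1.5) = √53.86 ≈ 7.34 m/s.

v ≈ 7.34 m/s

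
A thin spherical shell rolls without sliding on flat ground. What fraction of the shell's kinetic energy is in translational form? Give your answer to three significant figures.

fraction ≈ 0.600

The moment of inertia is (2/3)MR², giving k ≡ I/(MR²) = 2/3.
Since ω = v/R, the translational part is ½Mv² and the rotational part is ½I(v/R)² = ½kMv²; the total is ½(1+k)Mv².
The translational fraction is therefore 1/(1+k) = 1/1.667 ≈ 0.600.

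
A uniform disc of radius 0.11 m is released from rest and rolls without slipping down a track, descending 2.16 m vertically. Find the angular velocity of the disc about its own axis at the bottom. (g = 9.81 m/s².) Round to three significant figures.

With I = (1/2)MR², the ratio k = I/(MR²) is 0.5.
Since it rolls without slipping, ω = v/R and KE = ½Mv² + ½Iω² = ½(1+k)Mv² = (3/4)Mv².
Energy conservation Mgh = ½(1+k)Mv² gives v = √(2gh/(1+k)) = √(2 × 9.81 × 2.16 / 1.5) = 5.315 m/s.
The angular speed follows from ω = v/R = 5.315/0.11 ≈ 48.3 rad/s.

ω ≈ 48.3 rad/s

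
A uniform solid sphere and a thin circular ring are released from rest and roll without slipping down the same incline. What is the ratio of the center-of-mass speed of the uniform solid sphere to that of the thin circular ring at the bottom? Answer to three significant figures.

v_ratio ≈ 1.20

Each satisfies Mgh = ½(1+k)Mv² with k = I/(MR²), so v ∝ 1/√(1+k).
For the uniform solid sphere k = 0.4; for the thin circular ring k = 1.
v₁/v₂ = √((1+k₂)/(1+k₁)) = √(2/1.4) ≈ 1.20.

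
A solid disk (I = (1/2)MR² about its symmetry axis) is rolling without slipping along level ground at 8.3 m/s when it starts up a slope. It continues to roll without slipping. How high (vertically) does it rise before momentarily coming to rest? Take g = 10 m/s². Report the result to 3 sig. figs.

h ≈ 5.17 m

The moment of inertia is (1/2)MR², giving k ≡ I/(MR²) = 0.5.
Rolling without slipping gives ω = v/R, so the total kinetic energy is ½Mv² + ½Iω² = ½(1+k)Mv² = (3/4)Mv².
At the top the kinetic energy is zero, so (3/4)Mv₀² = Mgh.
Thus h = (1+k)v₀²/(2g) = 1.5 × 8.3² / (2 × 10) ≈ 5.17 m.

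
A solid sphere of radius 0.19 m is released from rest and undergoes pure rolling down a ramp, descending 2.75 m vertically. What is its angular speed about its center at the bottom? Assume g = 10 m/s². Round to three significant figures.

ω ≈ 33.0 rad/s

Here I = (2/5)MR², so the shape factor k = I/(MR²) = 0.4.
Since it rolls without slipping, ω = v/R and KE = ½Mv² + ½Iω² = ½(1+k)Mv² = (7/10)Mv².
Energy conservation Mgh = ½(1+k)Mv² gives v = √(2gh/(1+k)) = √(2 × 10 × 2.75 / 1.4) = 6.268 m/s.
Then ω = v/R = 6.268 / 0.19 ≈ 33.0 rad/s.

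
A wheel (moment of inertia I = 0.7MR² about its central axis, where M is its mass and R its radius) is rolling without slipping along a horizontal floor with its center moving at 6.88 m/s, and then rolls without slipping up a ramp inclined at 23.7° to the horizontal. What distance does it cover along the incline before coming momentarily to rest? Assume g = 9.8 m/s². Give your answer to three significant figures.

d ≈ 10.2 m

With I = 0.7MR², the ratio k = I/(MR²) is 0.7.
Since it rolls without slipping, ω = v/R and KE = ½Mv² + ½Iω² = ½(1+k)Mv² = (17/20)Mv².
Setting this equal to Mgh gives the vertical rise h = (1+k)v₀²/(2g) = 1.7×6.88²/(2×9.8) = 4.106 m.
The distance along the slope is d = h/sinθ = 4.106/sin23.7° ≈ 10.2 m.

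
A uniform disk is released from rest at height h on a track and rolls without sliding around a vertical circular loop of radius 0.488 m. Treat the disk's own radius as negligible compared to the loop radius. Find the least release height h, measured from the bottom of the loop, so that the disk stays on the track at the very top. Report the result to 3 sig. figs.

The moment of inertia is (1/2)MR², giving k ≡ I/(MR²) = 0.5.
At the top, contact is just lost when gravity alone supplies the centripetal force: Mg = Mv_top²/r, i.e. v_top² = gr.
With ω = v/R, the kinetic energy at speed v is ½(1+k)Mv² = (3/4)Mv².
Energy conservation from release (height h) to the top (height 2r): Mgh = Mg(2r) + (3/4)M·gr.
Thus h_min = 2r + (1+k)r/2 = r(2 + 1.5/2) = 0.488 × 2.75 ≈ 1.34 m.

h_min ≈ 1.34 m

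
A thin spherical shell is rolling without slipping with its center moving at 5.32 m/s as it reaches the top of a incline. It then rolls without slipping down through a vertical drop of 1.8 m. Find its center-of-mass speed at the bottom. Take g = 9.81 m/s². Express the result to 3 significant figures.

The moment of inertia is (2/3)MR², giving k ≡ I/(MR²) = 2/3.
Rolling without slipping gives ω = v/R, so the total kinetic energy is ½Mv² + ½Iω² = ½(1+k)Mv² = (5/6)Mv².
Conserving energy between top and bottom: (5/6)Mv² = (5/6)Mv₀² + Mgh, hence v² = v₀² + 2gh/(1+k).
v = √(5.32² + 2×9.81×1.8/1.667) = √49.49 ≈ 7.04 m/s.

v ≈ 7.04 m/s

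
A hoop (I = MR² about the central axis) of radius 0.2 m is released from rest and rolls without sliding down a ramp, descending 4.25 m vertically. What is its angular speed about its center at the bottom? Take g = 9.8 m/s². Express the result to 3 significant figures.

The moment of inertia is MR², giving k ≡ I/(MR²) = 1.
The rolling condition ω = v/R makes the rotational term ½I(v/R)² = ½kMv², so KE_total = ½(1+k)Mv² = Mv².
Energy conservation Mgh = ½(1+k)Mv² gives v = √(2gh/(1+k)) = √(2 × 9.8 × 4.25 / 2) = 6.454 m/s.
Then ω = v/R = 6.454 / 0.2 ≈ 32.3 rad/s.

ω ≈ 32.3 rad/s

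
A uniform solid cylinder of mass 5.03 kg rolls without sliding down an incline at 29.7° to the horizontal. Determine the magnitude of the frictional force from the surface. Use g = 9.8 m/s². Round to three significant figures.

With I = (1/2)MR², the ratio k = I/(MR²) is 0.5.
Translational: Mg sinθ − f = Ma. Rotational about the CM: fR = Iα = kMRa, so f = kMa.
Combining, a = g sinθ/(1+k) and f = kMa = kMg sinθ/(1+k).
f = 0.5 × 5.03 × 9.8 × sin29.7° / 1.5 ≈ 8.14 N.

f ≈ 8.14 N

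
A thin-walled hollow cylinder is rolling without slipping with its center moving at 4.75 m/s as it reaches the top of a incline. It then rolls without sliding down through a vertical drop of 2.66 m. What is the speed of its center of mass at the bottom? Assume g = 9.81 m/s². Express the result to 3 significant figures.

The moment of inertia is MR², giving k ≡ I/(MR²) = 1.
Rolling without slipping gives ω = v/R, so the total kinetic energy is ½Mv² + ½Iω² = ½(1+k)Mv² = Mv².
Conserving energy between top and bottom: Mv² = Mv₀² + Mgh, hence v² = v₀² + 2gh/(1+k).
v = √(4.75² + 2×9.81×2.66/2) = √48.66 ≈ 6.98 m/s.

v ≈ 6.98 m/s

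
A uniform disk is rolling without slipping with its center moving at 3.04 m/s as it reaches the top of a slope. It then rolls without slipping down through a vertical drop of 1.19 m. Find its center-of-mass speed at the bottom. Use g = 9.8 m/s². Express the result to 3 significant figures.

With I = (1/2)MR², the ratio k = I/(MR²) is 0.5.
The rolling condition ω = v/R makes the rotational term ½I(v/R)² = ½kMv², so KE_total = ½(1+k)Mv² = (3/4)Mv².
Energy conservation: (3/4)Mv₀² + Mgh = (3/4)Mv², so v² = v₀² + 2gh/(1+k).
v = √(3.04² + 2×9.8×1.19/1.5) = √24.79 ≈ 4.98 m/s.

v ≈ 4.98 m/s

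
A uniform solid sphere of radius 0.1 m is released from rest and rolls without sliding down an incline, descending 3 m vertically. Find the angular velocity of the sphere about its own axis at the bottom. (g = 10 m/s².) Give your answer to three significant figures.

With I = (2/5)MR², the ratio k = I/(MR²) is 0.4.
The rolling condition ω = v/R makes the rotational term ½I(v/R)² = ½kMv², so KE_total = ½(1+k)Mv² = (7/10)Mv².
Energy conservation Mgh = ½(1+k)Mv² gives v = √(2gh/(1+k)) = √(2 × 10 × 3 / 1.4) = 6.547 m/s.
The angular speed follows from ω = v/R = 6.547/0.1 ≈ 65.5 rad/s.

ω ≈ 65.5 rad/s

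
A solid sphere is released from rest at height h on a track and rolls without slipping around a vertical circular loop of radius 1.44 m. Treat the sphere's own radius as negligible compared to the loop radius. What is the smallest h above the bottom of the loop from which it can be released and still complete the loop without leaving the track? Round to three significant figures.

h_min ≈ 3.89 m

For this body I = (2/5)MR², i.e. k = I/(MR²) = 0.4.
At the top of the loop, the minimum-contact condition is Mg = Mv_top²/r, so v_top² = gr.
With ω = v/R, the kinetic energy at speed v is ½(1+k)Mv² = (7/10)Mv².
Energy conservation from release (height h) to the top (height 2r): Mgh = Mg(2r) + (7/10)M·gr.
Thus h_min = 2r + (1+k)r/2 = r(2 + 1.4/2) = 1.44 × 2.7 ≈ 3.89 m.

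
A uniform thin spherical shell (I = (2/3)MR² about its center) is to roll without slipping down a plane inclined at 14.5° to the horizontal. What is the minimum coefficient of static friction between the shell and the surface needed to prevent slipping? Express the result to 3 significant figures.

With I = (2/3)MR², the ratio k = I/(MR²) is 2/3.
Newton's second law down the slope: Mg sinθ − f = Ma. The torque equation fR = Iα (with α = a/R) gives f = kMa.
These give a = g sinθ/(1+k) and the required friction f = kMg sinθ/(1+k).
With N = Mg cosθ, the no-slip condition f ≤ μN gives μ_min = f/N = k tanθ/(1+k).
μ_min = (2/3) × tan14.5° / 1.667 ≈ 0.103.

μ_min ≈ 0.103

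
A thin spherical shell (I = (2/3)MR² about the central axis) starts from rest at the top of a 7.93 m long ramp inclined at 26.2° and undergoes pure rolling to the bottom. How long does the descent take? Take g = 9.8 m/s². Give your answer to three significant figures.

t ≈ 2.47 s

Here I = (2/3)MR², so the shape factor k = I/(MR²) = 2/3.
Newton's second law down the slope: Mg sinθ − f = Ma. The torque equation fR = Iα (with α = a/R) gives f = kMa.
Hence a = g sinθ/(1+k) = 9.8×sin26.2°/1.667 = 2.596 m/s².
Starting from rest, L = ½at², so t = √(2L/a) = √(2×7.93/2.596) ≈ 2.47 s.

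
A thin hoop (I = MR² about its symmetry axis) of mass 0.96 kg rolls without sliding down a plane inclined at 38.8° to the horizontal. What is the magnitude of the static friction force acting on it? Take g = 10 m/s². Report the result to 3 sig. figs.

Here I = MR², so the shape factor k = I/(MR²) = 1.
Newton's second law down the slope: Mg sinθ − f = Ma. The torque equation fR = Iα (with α = a/R) gives f = kMa.
Combining, a = g sinθ/(1+k) and f = kMa = kMg sinθ/(1+k).
f = 1 × 0.96 × 10 × sin38.8° / 2 ≈ 3.01 N.

f ≈ 3.01 N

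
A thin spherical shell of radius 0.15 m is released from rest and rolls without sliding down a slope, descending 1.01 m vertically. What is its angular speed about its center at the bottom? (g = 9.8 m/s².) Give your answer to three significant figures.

The moment of inertia is (2/3)MR², giving k ≡ I/(MR²) = 2/3.
Since it rolls without slipping, ω = v/R and KE = ½Mv² + ½Iω² = ½(1+k)Mv² = (5/6)Mv².
Energy conservation Mgh = ½(1+k)Mv² gives v = √(2gh/(1+k)) = √(2 × 9.8 × 1.01 / 1.667) = 3.446 m/s.
Then ω = v/R = 3.446 / 0.15 ≈ 23.0 rad/s.

ω ≈ 23.0 rad/s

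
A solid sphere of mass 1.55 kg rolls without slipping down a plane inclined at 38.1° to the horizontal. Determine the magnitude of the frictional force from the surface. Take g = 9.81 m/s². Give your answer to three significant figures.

For this body I = (2/5)MR², i.e. k = I/(MR²) = 0.4.
Translational: Mg sinθ − f = Ma. Rotational about the CM: fR = Iα = kMRa, so f = kMa.
Combining, a = g sinθ/(1+k) and f = kMa = kMg sinθ/(1+k).
f = 0.4 × 1.55 × 9.81 × sin38.1° / 1.4 ≈ 2.68 N.

f ≈ 2.68 N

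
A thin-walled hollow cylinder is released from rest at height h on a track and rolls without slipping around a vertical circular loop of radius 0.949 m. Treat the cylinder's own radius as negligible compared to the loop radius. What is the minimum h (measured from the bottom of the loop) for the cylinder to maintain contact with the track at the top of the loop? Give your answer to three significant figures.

h_min ≈ 2.85 m

With I = MR², the ratio k = I/(MR²) is 1.
At the top of the loop, the minimum-contact condition is Mg = Mv_top²/r, so v_top² = gr.
With ω = v/R, the kinetic energy at speed v is ½(1+k)Mv² = Mv².
Energy conservation from release (height h) to the top (height 2r): Mgh = Mg(2r) + M·gr.
Thus h_min = 2r + (1+k)r/2 = r(2 + 2/2) = 0.949 × 3 ≈ 2.85 m.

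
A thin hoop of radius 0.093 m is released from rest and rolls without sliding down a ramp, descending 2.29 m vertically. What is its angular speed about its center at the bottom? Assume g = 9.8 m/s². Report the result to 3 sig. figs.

For this body I = MR², i.e. k = I/(MR²) = 1.
Pure rolling means v = ωR; then KE = ½Mv² + ½I(v/R)² = ½(1+k)Mv² = Mv².
Energy conservation Mgh = ½(1+k)Mv² gives v = √(2gh/(1+k)) = √(2 × 9.8 × 2.29 / 2) = 4.737 m/s.
The angular speed follows from ω = v/R = 4.737/0.093 ≈ 50.9 rad/s.

ω ≈ 50.9 rad/s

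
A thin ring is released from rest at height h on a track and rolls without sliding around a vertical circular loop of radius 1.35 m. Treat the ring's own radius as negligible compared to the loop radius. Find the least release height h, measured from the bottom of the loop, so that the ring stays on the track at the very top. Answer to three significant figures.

Here I = MR², so the shape factor k = I/(MR²) = 1.
At the top of the loop, the minimum-contact condition is Mg = Mv_top²/r, so v_top² = gr.
With ω = v/R, the kinetic energy at speed v is ½(1+k)Mv² = Mv².
Energy conservation from release (height h) to the top (height 2r): Mgh = Mg(2r) + M·gr.
Thus h_min = 2r + (1+k)r/2 = r(2 + 2/2) = 1.35 × 3 ≈ 4.05 m.

h_min ≈ 4.05 m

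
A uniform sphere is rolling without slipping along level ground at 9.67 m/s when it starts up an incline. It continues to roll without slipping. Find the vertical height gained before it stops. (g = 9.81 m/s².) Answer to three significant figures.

The moment of inertia is (2/5)MR², giving k ≡ I/(MR²) = 0.4.
Pure rolling means v = ωR; then KE = ½Mv² + ½I(v/R)² = ½(1+k)Mv² = (7/10)Mv².
At the top the kinetic energy is zero, so (7/10)Mv₀² = Mgh.
Thus h = (1+k)v₀²/(2g) = 1.4 × 9.67² / (2 × 9.81) ≈ 6.67 m.

h ≈ 6.67 m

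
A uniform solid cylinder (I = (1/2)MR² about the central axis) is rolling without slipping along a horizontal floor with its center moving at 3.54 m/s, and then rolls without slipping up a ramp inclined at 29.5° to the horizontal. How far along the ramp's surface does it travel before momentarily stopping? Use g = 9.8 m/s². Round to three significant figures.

With I = (1/2)MR², the ratio k = I/(MR²) is 0.5.
Rolling without slipping gives ω = v/R, so the total kinetic energy is ½Mv² + ½Iω² = ½(1+k)Mv² = (3/4)Mv².
Setting this equal to Mgh gives the vertical rise h = (1+k)v₀²/(2g) = 1.5×3.54²/(2×9.8) = 0.9591 m.
Along the incline, d = h/sinθ = 0.9591/sin29.5° ≈ 1.95 m.

d ≈ 1.95 m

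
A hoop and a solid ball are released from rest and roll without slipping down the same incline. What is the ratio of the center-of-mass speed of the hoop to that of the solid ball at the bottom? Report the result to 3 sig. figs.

v_ratio ≈ 0.837

Each satisfies Mgh = ½(1+k)Mv² with k = I/(MR²), so v ∝ 1/√(1+k).
For the hoop k = 1; for the solid ball k = 0.4.
v₁/v₂ = √((1+k₂)/(1+k₁)) = √(1.4/2) ≈ 0.837.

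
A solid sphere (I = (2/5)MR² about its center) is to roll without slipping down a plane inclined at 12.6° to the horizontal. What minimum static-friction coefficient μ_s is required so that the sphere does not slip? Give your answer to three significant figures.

With I = (2/5)MR², the ratio k = I/(MR²) is 0.4.
Along the incline Mg sinθ − f = Ma, and torque about the center fR = Iα = kMR²(a/R) gives f = kMa.
These give a = g sinθ/(1+k) and the required friction f = kMg sinθ/(1+k).
With N = Mg cosθ, the no-slip condition f ≤ μN gives μ_min = f/N = k tanθ/(1+k).
μ_min = 0.4 × tan12.6° / 1.4 ≈ 0.0639.

μ_min ≈ 0.0639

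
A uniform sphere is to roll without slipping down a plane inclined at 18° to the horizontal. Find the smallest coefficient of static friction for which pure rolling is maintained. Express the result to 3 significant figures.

μ_min ≈ 0.0928

Here I = (2/5)MR², so the shape factor k = I/(MR²) = 0.4.
Newton's second law down the slope: Mg sinθ − f = Ma. The torque equation fR = Iα (with α = a/R) gives f = kMa.
These give a = g sinθ/(1+k) and the required friction f = kMg sinθ/(1+k).
With N = Mg cosθ, the no-slip condition f ≤ μN gives μ_min = f/N = k tanθ/(1+k).
μ_min = 0.4 × tan18° / 1.4 ≈ 0.0928.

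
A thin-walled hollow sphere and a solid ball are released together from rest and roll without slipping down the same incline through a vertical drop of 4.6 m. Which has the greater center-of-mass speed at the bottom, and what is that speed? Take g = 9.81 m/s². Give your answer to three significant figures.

the solid ball, at v ≈ 8.03 m/s

For rolling without slipping, Mgh = ½(1+k)Mv² where k = I/(MR²), so v = √(2gh/(1+k)).
Thin-walled hollow sphere: k = 2/3, giving v = √(2×9.81×4.6/1.667) = 7.359 m/s.
Solid ball: k = 0.4, giving v = √(2×9.81×4.6/1.4) = 8.029 m/s.
The smaller k wins: the solid ball, at ≈ 8.03 m/s.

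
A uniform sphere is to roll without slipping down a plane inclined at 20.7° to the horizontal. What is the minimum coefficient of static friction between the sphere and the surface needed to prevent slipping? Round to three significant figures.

The moment of inertia is (2/5)MR², giving k ≡ I/(MR²) = 0.4.
Translational: Mg sinθ − f = Ma. Rotational about the CM: fR = Iα = kMRa, so f = kMa.
These give a = g sinθ/(1+k) and the required friction f = kMg sinθ/(1+k).
With N = Mg cosθ, the no-slip condition f ≤ μN gives μ_min = f/N = k tanθ/(1+k).
μ_min = 0.4 × tan20.7° / 1.4 ≈ 0.108.

μ_min ≈ 0.108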